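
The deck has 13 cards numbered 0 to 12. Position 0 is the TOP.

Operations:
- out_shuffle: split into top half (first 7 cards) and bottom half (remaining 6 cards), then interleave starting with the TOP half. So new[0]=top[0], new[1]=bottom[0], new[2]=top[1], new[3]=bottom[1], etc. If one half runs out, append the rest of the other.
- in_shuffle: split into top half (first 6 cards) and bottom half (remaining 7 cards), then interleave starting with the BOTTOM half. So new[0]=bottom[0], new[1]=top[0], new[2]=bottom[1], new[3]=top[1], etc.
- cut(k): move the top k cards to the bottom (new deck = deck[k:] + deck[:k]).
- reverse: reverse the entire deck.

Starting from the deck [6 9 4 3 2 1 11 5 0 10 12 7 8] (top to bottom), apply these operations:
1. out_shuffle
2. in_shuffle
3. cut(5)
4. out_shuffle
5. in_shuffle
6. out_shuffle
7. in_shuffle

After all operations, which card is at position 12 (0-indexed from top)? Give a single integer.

After op 1 (out_shuffle): [6 5 9 0 4 10 3 12 2 7 1 8 11]
After op 2 (in_shuffle): [3 6 12 5 2 9 7 0 1 4 8 10 11]
After op 3 (cut(5)): [9 7 0 1 4 8 10 11 3 6 12 5 2]
After op 4 (out_shuffle): [9 11 7 3 0 6 1 12 4 5 8 2 10]
After op 5 (in_shuffle): [1 9 12 11 4 7 5 3 8 0 2 6 10]
After op 6 (out_shuffle): [1 3 9 8 12 0 11 2 4 6 7 10 5]
After op 7 (in_shuffle): [11 1 2 3 4 9 6 8 7 12 10 0 5]
Position 12: card 5.

Answer: 5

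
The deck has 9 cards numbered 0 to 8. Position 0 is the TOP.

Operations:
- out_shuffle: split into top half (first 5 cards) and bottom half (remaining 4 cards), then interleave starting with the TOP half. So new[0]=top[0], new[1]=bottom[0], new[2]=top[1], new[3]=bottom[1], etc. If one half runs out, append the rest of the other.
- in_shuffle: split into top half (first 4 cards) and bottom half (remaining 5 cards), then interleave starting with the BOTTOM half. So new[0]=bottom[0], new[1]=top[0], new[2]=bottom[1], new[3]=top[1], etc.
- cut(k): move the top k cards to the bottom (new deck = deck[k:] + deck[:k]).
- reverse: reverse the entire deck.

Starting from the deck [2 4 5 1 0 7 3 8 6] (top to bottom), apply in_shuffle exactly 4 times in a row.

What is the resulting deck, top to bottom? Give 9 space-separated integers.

After op 1 (in_shuffle): [0 2 7 4 3 5 8 1 6]
After op 2 (in_shuffle): [3 0 5 2 8 7 1 4 6]
After op 3 (in_shuffle): [8 3 7 0 1 5 4 2 6]
After op 4 (in_shuffle): [1 8 5 3 4 7 2 0 6]

Answer: 1 8 5 3 4 7 2 0 6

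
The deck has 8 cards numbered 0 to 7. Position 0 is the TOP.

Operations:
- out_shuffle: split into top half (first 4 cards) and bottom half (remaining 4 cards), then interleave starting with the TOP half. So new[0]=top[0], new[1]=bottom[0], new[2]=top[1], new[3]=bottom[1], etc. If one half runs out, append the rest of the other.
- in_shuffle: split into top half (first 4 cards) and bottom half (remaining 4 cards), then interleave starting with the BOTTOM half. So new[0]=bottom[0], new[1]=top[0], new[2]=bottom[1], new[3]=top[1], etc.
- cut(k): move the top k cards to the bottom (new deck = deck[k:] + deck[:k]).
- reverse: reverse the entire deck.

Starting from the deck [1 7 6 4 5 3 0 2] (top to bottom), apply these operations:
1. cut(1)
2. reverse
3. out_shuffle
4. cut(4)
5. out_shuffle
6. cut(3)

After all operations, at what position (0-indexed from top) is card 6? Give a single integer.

After op 1 (cut(1)): [7 6 4 5 3 0 2 1]
After op 2 (reverse): [1 2 0 3 5 4 6 7]
After op 3 (out_shuffle): [1 5 2 4 0 6 3 7]
After op 4 (cut(4)): [0 6 3 7 1 5 2 4]
After op 5 (out_shuffle): [0 1 6 5 3 2 7 4]
After op 6 (cut(3)): [5 3 2 7 4 0 1 6]
Card 6 is at position 7.

Answer: 7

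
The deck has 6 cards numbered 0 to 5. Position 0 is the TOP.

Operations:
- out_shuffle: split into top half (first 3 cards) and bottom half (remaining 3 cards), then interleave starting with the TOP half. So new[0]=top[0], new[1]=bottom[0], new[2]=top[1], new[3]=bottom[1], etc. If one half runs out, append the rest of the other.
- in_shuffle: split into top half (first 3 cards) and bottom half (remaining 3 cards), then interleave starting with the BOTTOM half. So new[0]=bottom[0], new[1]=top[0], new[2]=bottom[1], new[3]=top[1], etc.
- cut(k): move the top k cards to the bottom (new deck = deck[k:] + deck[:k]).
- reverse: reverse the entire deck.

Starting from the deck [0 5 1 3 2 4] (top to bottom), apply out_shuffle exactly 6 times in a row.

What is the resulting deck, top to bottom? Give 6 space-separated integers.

Answer: 0 2 3 1 5 4

Derivation:
After op 1 (out_shuffle): [0 3 5 2 1 4]
After op 2 (out_shuffle): [0 2 3 1 5 4]
After op 3 (out_shuffle): [0 1 2 5 3 4]
After op 4 (out_shuffle): [0 5 1 3 2 4]
After op 5 (out_shuffle): [0 3 5 2 1 4]
After op 6 (out_shuffle): [0 2 3 1 5 4]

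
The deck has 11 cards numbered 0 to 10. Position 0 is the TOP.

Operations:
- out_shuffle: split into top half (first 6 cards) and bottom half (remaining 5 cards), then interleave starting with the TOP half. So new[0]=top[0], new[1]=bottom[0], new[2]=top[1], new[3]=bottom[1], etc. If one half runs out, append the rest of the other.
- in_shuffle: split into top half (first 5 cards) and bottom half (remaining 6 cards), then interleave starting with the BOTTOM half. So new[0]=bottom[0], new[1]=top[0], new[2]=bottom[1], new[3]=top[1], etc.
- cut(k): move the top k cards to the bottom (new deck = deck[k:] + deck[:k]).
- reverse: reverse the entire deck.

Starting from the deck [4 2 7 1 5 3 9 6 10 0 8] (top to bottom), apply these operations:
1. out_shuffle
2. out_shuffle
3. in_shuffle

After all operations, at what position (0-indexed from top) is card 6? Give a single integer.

Answer: 2

Derivation:
After op 1 (out_shuffle): [4 9 2 6 7 10 1 0 5 8 3]
After op 2 (out_shuffle): [4 1 9 0 2 5 6 8 7 3 10]
After op 3 (in_shuffle): [5 4 6 1 8 9 7 0 3 2 10]
Card 6 is at position 2.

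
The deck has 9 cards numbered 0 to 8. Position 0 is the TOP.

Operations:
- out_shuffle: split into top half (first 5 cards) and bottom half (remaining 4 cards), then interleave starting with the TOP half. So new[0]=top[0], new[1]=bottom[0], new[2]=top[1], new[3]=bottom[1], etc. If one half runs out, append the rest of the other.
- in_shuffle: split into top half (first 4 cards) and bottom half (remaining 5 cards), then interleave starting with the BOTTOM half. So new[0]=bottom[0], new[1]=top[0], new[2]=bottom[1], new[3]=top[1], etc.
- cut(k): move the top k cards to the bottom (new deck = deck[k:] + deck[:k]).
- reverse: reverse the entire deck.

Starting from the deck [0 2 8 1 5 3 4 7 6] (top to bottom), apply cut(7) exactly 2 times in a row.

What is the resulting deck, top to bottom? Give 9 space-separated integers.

After op 1 (cut(7)): [7 6 0 2 8 1 5 3 4]
After op 2 (cut(7)): [3 4 7 6 0 2 8 1 5]

Answer: 3 4 7 6 0 2 8 1 5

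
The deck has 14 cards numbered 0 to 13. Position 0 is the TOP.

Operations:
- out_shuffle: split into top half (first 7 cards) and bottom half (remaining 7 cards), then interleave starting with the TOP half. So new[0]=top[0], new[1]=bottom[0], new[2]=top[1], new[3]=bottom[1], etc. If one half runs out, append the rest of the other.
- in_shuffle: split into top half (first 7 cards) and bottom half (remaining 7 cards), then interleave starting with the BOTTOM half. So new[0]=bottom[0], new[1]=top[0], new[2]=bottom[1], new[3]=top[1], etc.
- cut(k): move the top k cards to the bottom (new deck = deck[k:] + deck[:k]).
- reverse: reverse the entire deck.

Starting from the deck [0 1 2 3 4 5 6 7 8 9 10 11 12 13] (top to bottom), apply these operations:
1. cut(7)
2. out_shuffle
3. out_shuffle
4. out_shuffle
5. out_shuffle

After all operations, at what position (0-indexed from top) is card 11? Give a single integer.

After op 1 (cut(7)): [7 8 9 10 11 12 13 0 1 2 3 4 5 6]
After op 2 (out_shuffle): [7 0 8 1 9 2 10 3 11 4 12 5 13 6]
After op 3 (out_shuffle): [7 3 0 11 8 4 1 12 9 5 2 13 10 6]
After op 4 (out_shuffle): [7 12 3 9 0 5 11 2 8 13 4 10 1 6]
After op 5 (out_shuffle): [7 2 12 8 3 13 9 4 0 10 5 1 11 6]
Card 11 is at position 12.

Answer: 12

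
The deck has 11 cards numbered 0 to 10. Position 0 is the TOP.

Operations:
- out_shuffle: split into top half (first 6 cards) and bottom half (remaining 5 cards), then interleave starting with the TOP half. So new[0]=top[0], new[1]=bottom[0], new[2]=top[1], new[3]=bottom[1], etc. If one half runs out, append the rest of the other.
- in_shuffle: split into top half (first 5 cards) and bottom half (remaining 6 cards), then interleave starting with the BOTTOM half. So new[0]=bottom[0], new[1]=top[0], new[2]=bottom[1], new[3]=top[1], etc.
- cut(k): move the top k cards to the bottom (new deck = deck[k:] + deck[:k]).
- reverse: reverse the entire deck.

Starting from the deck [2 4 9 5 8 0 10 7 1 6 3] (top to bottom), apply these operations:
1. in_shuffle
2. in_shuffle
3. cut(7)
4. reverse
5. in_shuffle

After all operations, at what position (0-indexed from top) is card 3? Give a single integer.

After op 1 (in_shuffle): [0 2 10 4 7 9 1 5 6 8 3]
After op 2 (in_shuffle): [9 0 1 2 5 10 6 4 8 7 3]
After op 3 (cut(7)): [4 8 7 3 9 0 1 2 5 10 6]
After op 4 (reverse): [6 10 5 2 1 0 9 3 7 8 4]
After op 5 (in_shuffle): [0 6 9 10 3 5 7 2 8 1 4]
Card 3 is at position 4.

Answer: 4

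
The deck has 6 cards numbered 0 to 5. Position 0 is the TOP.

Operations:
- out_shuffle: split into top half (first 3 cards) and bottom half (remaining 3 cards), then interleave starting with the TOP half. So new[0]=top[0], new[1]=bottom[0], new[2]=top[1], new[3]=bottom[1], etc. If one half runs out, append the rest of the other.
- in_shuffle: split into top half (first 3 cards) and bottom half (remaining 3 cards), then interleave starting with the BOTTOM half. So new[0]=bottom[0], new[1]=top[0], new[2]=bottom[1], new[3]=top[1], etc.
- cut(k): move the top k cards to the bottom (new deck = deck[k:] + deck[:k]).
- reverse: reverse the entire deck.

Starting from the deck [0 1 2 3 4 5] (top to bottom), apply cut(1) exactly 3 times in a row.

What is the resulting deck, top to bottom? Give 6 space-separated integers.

Answer: 3 4 5 0 1 2

Derivation:
After op 1 (cut(1)): [1 2 3 4 5 0]
After op 2 (cut(1)): [2 3 4 5 0 1]
After op 3 (cut(1)): [3 4 5 0 1 2]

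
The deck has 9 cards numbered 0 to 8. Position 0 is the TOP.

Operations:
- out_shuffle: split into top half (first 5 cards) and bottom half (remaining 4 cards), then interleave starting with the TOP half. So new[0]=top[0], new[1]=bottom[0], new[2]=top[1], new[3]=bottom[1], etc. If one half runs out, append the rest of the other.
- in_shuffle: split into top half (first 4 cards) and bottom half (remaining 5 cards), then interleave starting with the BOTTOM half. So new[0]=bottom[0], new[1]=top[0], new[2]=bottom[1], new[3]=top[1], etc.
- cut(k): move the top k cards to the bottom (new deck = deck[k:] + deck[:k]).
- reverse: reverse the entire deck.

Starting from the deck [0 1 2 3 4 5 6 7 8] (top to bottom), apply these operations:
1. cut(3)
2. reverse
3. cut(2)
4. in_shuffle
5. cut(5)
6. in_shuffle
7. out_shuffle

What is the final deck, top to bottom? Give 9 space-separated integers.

After op 1 (cut(3)): [3 4 5 6 7 8 0 1 2]
After op 2 (reverse): [2 1 0 8 7 6 5 4 3]
After op 3 (cut(2)): [0 8 7 6 5 4 3 2 1]
After op 4 (in_shuffle): [5 0 4 8 3 7 2 6 1]
After op 5 (cut(5)): [7 2 6 1 5 0 4 8 3]
After op 6 (in_shuffle): [5 7 0 2 4 6 8 1 3]
After op 7 (out_shuffle): [5 6 7 8 0 1 2 3 4]

Answer: 5 6 7 8 0 1 2 3 4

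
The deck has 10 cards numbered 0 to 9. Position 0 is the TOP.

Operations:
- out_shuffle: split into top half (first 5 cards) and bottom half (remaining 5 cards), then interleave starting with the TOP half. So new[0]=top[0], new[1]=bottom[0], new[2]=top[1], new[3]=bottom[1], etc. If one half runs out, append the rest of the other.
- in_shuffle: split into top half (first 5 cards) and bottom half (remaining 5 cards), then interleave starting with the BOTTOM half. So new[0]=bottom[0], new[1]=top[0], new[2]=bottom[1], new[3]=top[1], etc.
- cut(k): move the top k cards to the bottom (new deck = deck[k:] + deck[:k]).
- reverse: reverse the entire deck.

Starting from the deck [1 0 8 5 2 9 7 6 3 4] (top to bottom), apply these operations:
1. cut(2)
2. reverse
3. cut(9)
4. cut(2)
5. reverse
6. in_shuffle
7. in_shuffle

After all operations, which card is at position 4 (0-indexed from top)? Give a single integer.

Answer: 2

Derivation:
After op 1 (cut(2)): [8 5 2 9 7 6 3 4 1 0]
After op 2 (reverse): [0 1 4 3 6 7 9 2 5 8]
After op 3 (cut(9)): [8 0 1 4 3 6 7 9 2 5]
After op 4 (cut(2)): [1 4 3 6 7 9 2 5 8 0]
After op 5 (reverse): [0 8 5 2 9 7 6 3 4 1]
After op 6 (in_shuffle): [7 0 6 8 3 5 4 2 1 9]
After op 7 (in_shuffle): [5 7 4 0 2 6 1 8 9 3]
Position 4: card 2.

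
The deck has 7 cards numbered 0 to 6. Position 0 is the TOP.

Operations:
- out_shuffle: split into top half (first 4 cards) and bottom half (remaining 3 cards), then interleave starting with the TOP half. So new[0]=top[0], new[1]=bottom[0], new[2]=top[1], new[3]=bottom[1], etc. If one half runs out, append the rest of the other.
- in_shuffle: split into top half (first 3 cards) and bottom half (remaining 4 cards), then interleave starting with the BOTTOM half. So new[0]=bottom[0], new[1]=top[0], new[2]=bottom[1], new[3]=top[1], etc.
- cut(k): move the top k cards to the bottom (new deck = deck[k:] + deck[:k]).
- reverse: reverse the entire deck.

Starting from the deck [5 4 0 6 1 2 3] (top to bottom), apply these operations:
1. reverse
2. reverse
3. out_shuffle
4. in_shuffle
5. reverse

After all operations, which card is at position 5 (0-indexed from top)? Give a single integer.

After op 1 (reverse): [3 2 1 6 0 4 5]
After op 2 (reverse): [5 4 0 6 1 2 3]
After op 3 (out_shuffle): [5 1 4 2 0 3 6]
After op 4 (in_shuffle): [2 5 0 1 3 4 6]
After op 5 (reverse): [6 4 3 1 0 5 2]
Position 5: card 5.

Answer: 5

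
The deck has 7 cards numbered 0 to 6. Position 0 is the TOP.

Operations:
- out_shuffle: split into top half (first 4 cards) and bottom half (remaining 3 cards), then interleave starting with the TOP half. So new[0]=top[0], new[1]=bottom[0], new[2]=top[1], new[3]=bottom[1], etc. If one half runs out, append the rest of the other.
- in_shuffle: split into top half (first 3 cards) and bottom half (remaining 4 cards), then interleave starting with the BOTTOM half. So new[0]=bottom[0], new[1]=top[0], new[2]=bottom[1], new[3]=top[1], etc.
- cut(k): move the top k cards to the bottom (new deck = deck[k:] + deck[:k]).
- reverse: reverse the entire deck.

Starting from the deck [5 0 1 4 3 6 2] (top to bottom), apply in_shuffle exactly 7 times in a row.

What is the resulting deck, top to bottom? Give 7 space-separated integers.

Answer: 4 5 3 0 6 1 2

Derivation:
After op 1 (in_shuffle): [4 5 3 0 6 1 2]
After op 2 (in_shuffle): [0 4 6 5 1 3 2]
After op 3 (in_shuffle): [5 0 1 4 3 6 2]
After op 4 (in_shuffle): [4 5 3 0 6 1 2]
After op 5 (in_shuffle): [0 4 6 5 1 3 2]
After op 6 (in_shuffle): [5 0 1 4 3 6 2]
After op 7 (in_shuffle): [4 5 3 0 6 1 2]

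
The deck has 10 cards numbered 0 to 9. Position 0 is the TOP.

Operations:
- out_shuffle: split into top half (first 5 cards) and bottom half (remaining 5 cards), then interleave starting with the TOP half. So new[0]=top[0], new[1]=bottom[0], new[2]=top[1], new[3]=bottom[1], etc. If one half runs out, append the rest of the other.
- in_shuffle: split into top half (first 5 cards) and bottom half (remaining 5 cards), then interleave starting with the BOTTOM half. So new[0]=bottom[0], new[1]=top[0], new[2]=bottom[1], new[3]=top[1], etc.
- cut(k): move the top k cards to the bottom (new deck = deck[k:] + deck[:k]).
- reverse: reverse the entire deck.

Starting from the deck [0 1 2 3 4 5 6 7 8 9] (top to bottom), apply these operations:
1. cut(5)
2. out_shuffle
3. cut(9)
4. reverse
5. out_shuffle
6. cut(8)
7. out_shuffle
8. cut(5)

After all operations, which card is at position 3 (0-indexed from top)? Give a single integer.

After op 1 (cut(5)): [5 6 7 8 9 0 1 2 3 4]
After op 2 (out_shuffle): [5 0 6 1 7 2 8 3 9 4]
After op 3 (cut(9)): [4 5 0 6 1 7 2 8 3 9]
After op 4 (reverse): [9 3 8 2 7 1 6 0 5 4]
After op 5 (out_shuffle): [9 1 3 6 8 0 2 5 7 4]
After op 6 (cut(8)): [7 4 9 1 3 6 8 0 2 5]
After op 7 (out_shuffle): [7 6 4 8 9 0 1 2 3 5]
After op 8 (cut(5)): [0 1 2 3 5 7 6 4 8 9]
Position 3: card 3.

Answer: 3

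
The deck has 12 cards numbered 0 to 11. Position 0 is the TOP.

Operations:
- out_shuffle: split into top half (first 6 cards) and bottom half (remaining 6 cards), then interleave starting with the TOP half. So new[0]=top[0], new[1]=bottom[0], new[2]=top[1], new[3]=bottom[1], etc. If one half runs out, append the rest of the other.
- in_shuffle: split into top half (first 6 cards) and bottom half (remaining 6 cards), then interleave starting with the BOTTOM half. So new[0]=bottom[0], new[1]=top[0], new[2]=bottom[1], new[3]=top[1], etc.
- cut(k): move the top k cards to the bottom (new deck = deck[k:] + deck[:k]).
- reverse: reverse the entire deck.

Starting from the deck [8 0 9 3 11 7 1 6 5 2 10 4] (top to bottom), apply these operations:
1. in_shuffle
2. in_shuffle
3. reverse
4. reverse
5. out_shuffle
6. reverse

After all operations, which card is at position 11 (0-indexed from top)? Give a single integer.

Answer: 2

Derivation:
After op 1 (in_shuffle): [1 8 6 0 5 9 2 3 10 11 4 7]
After op 2 (in_shuffle): [2 1 3 8 10 6 11 0 4 5 7 9]
After op 3 (reverse): [9 7 5 4 0 11 6 10 8 3 1 2]
After op 4 (reverse): [2 1 3 8 10 6 11 0 4 5 7 9]
After op 5 (out_shuffle): [2 11 1 0 3 4 8 5 10 7 6 9]
After op 6 (reverse): [9 6 7 10 5 8 4 3 0 1 11 2]
Position 11: card 2.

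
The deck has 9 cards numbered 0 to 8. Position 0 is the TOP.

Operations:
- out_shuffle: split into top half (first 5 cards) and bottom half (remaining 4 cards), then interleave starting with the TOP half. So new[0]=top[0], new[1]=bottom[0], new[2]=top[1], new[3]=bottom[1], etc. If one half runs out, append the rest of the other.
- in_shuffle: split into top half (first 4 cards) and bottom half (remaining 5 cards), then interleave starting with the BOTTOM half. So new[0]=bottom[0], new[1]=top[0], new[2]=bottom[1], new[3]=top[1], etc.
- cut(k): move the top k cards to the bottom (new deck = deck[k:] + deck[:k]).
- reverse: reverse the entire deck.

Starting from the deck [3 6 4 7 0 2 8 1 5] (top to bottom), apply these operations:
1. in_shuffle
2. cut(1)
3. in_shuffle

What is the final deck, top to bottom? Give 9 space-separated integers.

After op 1 (in_shuffle): [0 3 2 6 8 4 1 7 5]
After op 2 (cut(1)): [3 2 6 8 4 1 7 5 0]
After op 3 (in_shuffle): [4 3 1 2 7 6 5 8 0]

Answer: 4 3 1 2 7 6 5 8 0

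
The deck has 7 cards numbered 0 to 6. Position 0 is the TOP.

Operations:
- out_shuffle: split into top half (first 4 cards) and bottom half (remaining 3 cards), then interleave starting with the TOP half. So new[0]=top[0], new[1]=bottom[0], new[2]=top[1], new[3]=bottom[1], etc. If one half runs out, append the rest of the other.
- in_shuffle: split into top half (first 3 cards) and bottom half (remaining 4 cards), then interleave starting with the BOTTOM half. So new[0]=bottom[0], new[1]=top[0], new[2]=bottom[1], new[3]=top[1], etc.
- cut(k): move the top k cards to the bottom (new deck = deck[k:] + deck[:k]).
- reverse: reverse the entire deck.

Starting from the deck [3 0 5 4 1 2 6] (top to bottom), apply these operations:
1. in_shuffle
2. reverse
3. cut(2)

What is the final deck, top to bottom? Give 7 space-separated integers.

After op 1 (in_shuffle): [4 3 1 0 2 5 6]
After op 2 (reverse): [6 5 2 0 1 3 4]
After op 3 (cut(2)): [2 0 1 3 4 6 5]

Answer: 2 0 1 3 4 6 5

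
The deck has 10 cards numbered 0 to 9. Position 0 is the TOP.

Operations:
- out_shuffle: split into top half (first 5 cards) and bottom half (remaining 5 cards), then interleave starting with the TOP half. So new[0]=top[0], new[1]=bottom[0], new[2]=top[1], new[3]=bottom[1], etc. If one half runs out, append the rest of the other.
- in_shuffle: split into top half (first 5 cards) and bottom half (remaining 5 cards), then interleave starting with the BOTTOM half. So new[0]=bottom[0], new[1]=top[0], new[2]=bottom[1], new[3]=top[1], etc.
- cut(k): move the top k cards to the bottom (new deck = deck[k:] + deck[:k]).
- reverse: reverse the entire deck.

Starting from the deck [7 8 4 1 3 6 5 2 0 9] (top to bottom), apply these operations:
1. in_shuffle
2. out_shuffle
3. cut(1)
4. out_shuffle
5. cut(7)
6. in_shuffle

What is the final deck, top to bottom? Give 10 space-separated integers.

After op 1 (in_shuffle): [6 7 5 8 2 4 0 1 9 3]
After op 2 (out_shuffle): [6 4 7 0 5 1 8 9 2 3]
After op 3 (cut(1)): [4 7 0 5 1 8 9 2 3 6]
After op 4 (out_shuffle): [4 8 7 9 0 2 5 3 1 6]
After op 5 (cut(7)): [3 1 6 4 8 7 9 0 2 5]
After op 6 (in_shuffle): [7 3 9 1 0 6 2 4 5 8]

Answer: 7 3 9 1 0 6 2 4 5 8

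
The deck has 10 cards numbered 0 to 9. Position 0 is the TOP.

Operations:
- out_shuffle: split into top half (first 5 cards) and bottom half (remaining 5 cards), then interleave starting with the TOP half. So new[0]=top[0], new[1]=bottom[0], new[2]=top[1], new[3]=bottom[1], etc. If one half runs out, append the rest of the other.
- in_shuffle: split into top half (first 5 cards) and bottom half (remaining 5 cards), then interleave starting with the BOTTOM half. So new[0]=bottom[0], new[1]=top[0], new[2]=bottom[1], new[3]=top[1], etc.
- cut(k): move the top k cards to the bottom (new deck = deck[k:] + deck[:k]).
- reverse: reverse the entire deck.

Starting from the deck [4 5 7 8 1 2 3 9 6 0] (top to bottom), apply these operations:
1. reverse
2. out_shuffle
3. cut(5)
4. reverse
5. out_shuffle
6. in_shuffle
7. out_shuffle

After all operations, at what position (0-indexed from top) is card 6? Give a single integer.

Answer: 9

Derivation:
After op 1 (reverse): [0 6 9 3 2 1 8 7 5 4]
After op 2 (out_shuffle): [0 1 6 8 9 7 3 5 2 4]
After op 3 (cut(5)): [7 3 5 2 4 0 1 6 8 9]
After op 4 (reverse): [9 8 6 1 0 4 2 5 3 7]
After op 5 (out_shuffle): [9 4 8 2 6 5 1 3 0 7]
After op 6 (in_shuffle): [5 9 1 4 3 8 0 2 7 6]
After op 7 (out_shuffle): [5 8 9 0 1 2 4 7 3 6]
Card 6 is at position 9.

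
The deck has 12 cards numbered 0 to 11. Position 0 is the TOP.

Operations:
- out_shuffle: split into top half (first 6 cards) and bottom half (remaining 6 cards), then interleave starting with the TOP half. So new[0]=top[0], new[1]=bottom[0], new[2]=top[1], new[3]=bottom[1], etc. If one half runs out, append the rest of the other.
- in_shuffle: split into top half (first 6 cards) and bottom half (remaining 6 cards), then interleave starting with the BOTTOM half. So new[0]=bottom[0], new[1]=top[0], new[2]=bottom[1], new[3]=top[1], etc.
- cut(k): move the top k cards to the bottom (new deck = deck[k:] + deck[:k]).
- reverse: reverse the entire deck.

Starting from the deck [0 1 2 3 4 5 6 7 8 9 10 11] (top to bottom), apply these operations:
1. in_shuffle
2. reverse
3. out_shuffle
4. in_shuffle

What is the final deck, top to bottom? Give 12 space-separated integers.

After op 1 (in_shuffle): [6 0 7 1 8 2 9 3 10 4 11 5]
After op 2 (reverse): [5 11 4 10 3 9 2 8 1 7 0 6]
After op 3 (out_shuffle): [5 2 11 8 4 1 10 7 3 0 9 6]
After op 4 (in_shuffle): [10 5 7 2 3 11 0 8 9 4 6 1]

Answer: 10 5 7 2 3 11 0 8 9 4 6 1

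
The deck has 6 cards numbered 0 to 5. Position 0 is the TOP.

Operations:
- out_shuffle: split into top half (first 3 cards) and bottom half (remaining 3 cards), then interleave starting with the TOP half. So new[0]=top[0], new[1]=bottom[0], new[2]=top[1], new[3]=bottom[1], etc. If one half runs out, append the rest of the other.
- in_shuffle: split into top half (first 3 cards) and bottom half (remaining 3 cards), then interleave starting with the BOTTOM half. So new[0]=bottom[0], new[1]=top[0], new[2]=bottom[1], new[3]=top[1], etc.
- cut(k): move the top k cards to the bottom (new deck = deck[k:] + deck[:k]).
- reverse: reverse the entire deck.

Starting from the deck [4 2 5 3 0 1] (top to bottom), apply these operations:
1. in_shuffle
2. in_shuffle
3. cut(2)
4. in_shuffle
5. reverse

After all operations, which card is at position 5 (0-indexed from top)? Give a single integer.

After op 1 (in_shuffle): [3 4 0 2 1 5]
After op 2 (in_shuffle): [2 3 1 4 5 0]
After op 3 (cut(2)): [1 4 5 0 2 3]
After op 4 (in_shuffle): [0 1 2 4 3 5]
After op 5 (reverse): [5 3 4 2 1 0]
Position 5: card 0.

Answer: 0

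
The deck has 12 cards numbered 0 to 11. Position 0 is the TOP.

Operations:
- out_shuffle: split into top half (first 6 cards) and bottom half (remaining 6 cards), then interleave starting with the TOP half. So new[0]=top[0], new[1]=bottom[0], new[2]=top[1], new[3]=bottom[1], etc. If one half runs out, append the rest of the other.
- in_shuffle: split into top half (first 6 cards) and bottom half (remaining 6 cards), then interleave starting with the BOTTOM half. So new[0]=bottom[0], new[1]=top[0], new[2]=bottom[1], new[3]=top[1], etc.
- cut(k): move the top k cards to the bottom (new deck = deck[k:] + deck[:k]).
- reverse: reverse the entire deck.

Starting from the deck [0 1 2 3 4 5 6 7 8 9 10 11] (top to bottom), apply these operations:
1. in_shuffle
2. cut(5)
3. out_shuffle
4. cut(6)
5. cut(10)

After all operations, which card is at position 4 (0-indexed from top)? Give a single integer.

After op 1 (in_shuffle): [6 0 7 1 8 2 9 3 10 4 11 5]
After op 2 (cut(5)): [2 9 3 10 4 11 5 6 0 7 1 8]
After op 3 (out_shuffle): [2 5 9 6 3 0 10 7 4 1 11 8]
After op 4 (cut(6)): [10 7 4 1 11 8 2 5 9 6 3 0]
After op 5 (cut(10)): [3 0 10 7 4 1 11 8 2 5 9 6]
Position 4: card 4.

Answer: 4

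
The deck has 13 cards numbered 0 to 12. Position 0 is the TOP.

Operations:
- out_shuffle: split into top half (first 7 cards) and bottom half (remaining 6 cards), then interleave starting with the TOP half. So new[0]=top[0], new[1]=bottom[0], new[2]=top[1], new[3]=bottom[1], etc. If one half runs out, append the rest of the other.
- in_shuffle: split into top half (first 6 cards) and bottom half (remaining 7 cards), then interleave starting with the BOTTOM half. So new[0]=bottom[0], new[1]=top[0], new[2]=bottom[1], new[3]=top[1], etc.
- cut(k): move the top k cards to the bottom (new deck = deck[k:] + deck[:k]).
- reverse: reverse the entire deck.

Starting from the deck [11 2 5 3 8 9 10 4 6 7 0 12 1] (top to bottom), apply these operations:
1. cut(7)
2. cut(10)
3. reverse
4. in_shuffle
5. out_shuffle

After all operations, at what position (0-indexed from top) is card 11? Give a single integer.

Answer: 1

Derivation:
After op 1 (cut(7)): [4 6 7 0 12 1 11 2 5 3 8 9 10]
After op 2 (cut(10)): [8 9 10 4 6 7 0 12 1 11 2 5 3]
After op 3 (reverse): [3 5 2 11 1 12 0 7 6 4 10 9 8]
After op 4 (in_shuffle): [0 3 7 5 6 2 4 11 10 1 9 12 8]
After op 5 (out_shuffle): [0 11 3 10 7 1 5 9 6 12 2 8 4]
Card 11 is at position 1.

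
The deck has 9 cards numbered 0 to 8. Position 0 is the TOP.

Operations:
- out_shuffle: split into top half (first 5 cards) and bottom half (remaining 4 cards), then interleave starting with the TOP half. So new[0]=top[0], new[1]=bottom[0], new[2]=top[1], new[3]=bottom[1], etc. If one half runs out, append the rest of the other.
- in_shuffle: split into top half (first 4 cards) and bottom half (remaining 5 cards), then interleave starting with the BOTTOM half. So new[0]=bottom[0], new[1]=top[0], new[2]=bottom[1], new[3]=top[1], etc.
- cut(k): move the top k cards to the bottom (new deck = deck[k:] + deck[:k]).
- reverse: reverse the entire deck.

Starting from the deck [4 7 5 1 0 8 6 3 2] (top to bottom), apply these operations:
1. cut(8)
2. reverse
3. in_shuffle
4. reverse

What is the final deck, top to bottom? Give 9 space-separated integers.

After op 1 (cut(8)): [2 4 7 5 1 0 8 6 3]
After op 2 (reverse): [3 6 8 0 1 5 7 4 2]
After op 3 (in_shuffle): [1 3 5 6 7 8 4 0 2]
After op 4 (reverse): [2 0 4 8 7 6 5 3 1]

Answer: 2 0 4 8 7 6 5 3 1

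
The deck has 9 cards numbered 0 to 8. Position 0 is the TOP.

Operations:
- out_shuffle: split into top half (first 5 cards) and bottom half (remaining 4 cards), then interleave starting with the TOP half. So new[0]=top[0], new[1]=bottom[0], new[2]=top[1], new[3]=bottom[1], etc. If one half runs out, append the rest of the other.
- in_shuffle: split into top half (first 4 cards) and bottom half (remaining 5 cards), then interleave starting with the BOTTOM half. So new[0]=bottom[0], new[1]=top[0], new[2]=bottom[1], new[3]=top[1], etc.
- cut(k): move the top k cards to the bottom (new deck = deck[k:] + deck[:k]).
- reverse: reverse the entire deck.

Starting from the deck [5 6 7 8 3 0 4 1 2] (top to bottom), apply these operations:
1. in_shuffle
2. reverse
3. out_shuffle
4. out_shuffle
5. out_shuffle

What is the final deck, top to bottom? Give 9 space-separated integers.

Answer: 2 3 5 0 6 4 7 1 8

Derivation:
After op 1 (in_shuffle): [3 5 0 6 4 7 1 8 2]
After op 2 (reverse): [2 8 1 7 4 6 0 5 3]
After op 3 (out_shuffle): [2 6 8 0 1 5 7 3 4]
After op 4 (out_shuffle): [2 5 6 7 8 3 0 4 1]
After op 5 (out_shuffle): [2 3 5 0 6 4 7 1 8]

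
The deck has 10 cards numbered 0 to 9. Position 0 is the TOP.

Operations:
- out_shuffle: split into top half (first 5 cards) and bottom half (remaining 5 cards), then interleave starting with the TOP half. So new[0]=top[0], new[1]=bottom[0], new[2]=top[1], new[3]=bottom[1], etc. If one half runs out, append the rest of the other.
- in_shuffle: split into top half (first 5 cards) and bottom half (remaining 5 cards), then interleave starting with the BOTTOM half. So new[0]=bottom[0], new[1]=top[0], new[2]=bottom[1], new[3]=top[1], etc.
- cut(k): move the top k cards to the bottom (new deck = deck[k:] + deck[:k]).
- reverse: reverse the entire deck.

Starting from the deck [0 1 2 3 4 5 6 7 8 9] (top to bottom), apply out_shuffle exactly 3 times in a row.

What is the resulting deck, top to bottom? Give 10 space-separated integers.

After op 1 (out_shuffle): [0 5 1 6 2 7 3 8 4 9]
After op 2 (out_shuffle): [0 7 5 3 1 8 6 4 2 9]
After op 3 (out_shuffle): [0 8 7 6 5 4 3 2 1 9]

Answer: 0 8 7 6 5 4 3 2 1 9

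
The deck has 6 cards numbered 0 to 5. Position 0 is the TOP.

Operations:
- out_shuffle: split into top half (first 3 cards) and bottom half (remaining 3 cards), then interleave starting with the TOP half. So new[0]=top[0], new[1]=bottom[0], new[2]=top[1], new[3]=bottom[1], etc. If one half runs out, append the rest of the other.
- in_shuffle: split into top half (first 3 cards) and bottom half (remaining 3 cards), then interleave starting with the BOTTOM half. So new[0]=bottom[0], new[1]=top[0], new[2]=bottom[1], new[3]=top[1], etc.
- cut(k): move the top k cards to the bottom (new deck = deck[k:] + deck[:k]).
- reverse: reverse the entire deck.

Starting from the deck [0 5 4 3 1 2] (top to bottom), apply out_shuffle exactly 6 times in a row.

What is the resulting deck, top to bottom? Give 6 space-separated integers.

Answer: 0 1 3 4 5 2

Derivation:
After op 1 (out_shuffle): [0 3 5 1 4 2]
After op 2 (out_shuffle): [0 1 3 4 5 2]
After op 3 (out_shuffle): [0 4 1 5 3 2]
After op 4 (out_shuffle): [0 5 4 3 1 2]
After op 5 (out_shuffle): [0 3 5 1 4 2]
After op 6 (out_shuffle): [0 1 3 4 5 2]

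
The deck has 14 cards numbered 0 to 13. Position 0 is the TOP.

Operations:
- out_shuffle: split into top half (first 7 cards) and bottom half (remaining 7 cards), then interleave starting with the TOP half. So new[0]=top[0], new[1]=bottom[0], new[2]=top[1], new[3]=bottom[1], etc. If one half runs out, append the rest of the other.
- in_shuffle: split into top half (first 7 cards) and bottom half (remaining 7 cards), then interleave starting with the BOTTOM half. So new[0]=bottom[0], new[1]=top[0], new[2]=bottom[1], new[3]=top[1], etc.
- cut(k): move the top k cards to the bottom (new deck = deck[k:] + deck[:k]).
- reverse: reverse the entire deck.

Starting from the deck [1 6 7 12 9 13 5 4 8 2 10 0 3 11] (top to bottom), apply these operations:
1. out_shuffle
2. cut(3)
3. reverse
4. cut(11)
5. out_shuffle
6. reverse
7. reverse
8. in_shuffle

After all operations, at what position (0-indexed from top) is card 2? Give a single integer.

After op 1 (out_shuffle): [1 4 6 8 7 2 12 10 9 0 13 3 5 11]
After op 2 (cut(3)): [8 7 2 12 10 9 0 13 3 5 11 1 4 6]
After op 3 (reverse): [6 4 1 11 5 3 13 0 9 10 12 2 7 8]
After op 4 (cut(11)): [2 7 8 6 4 1 11 5 3 13 0 9 10 12]
After op 5 (out_shuffle): [2 5 7 3 8 13 6 0 4 9 1 10 11 12]
After op 6 (reverse): [12 11 10 1 9 4 0 6 13 8 3 7 5 2]
After op 7 (reverse): [2 5 7 3 8 13 6 0 4 9 1 10 11 12]
After op 8 (in_shuffle): [0 2 4 5 9 7 1 3 10 8 11 13 12 6]
Card 2 is at position 1.

Answer: 1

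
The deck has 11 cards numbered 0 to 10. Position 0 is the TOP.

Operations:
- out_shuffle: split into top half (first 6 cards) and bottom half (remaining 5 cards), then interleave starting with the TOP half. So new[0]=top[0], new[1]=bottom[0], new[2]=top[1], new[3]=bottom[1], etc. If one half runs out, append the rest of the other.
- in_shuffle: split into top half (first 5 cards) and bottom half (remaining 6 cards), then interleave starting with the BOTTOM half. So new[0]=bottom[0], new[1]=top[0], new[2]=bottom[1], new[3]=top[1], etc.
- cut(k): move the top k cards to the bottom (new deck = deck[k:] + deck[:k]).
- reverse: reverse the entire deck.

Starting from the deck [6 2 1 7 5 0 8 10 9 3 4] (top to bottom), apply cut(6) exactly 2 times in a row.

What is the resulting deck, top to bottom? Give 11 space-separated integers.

Answer: 2 1 7 5 0 8 10 9 3 4 6

Derivation:
After op 1 (cut(6)): [8 10 9 3 4 6 2 1 7 5 0]
After op 2 (cut(6)): [2 1 7 5 0 8 10 9 3 4 6]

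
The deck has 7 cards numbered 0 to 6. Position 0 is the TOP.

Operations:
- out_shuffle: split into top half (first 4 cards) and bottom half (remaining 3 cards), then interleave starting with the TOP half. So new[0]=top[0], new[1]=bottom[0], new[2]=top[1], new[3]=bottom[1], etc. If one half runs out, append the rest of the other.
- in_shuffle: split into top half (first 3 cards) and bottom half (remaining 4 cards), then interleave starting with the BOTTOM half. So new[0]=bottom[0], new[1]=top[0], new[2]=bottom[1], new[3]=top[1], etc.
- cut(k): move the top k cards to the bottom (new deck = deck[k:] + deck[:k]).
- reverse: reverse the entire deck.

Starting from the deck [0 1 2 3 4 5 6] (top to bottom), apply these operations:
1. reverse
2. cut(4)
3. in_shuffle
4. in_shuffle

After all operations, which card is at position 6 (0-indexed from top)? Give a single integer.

After op 1 (reverse): [6 5 4 3 2 1 0]
After op 2 (cut(4)): [2 1 0 6 5 4 3]
After op 3 (in_shuffle): [6 2 5 1 4 0 3]
After op 4 (in_shuffle): [1 6 4 2 0 5 3]
Position 6: card 3.

Answer: 3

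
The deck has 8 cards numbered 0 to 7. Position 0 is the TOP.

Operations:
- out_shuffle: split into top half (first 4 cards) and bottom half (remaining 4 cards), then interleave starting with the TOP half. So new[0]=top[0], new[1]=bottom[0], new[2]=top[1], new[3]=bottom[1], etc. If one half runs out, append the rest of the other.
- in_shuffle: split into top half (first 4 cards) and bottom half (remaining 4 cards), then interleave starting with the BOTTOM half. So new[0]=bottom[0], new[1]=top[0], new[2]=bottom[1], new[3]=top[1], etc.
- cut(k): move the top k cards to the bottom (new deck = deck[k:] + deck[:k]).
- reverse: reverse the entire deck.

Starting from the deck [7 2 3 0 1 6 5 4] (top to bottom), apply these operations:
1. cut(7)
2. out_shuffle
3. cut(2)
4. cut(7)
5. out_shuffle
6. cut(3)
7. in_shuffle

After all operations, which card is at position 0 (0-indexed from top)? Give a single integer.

After op 1 (cut(7)): [4 7 2 3 0 1 6 5]
After op 2 (out_shuffle): [4 0 7 1 2 6 3 5]
After op 3 (cut(2)): [7 1 2 6 3 5 4 0]
After op 4 (cut(7)): [0 7 1 2 6 3 5 4]
After op 5 (out_shuffle): [0 6 7 3 1 5 2 4]
After op 6 (cut(3)): [3 1 5 2 4 0 6 7]
After op 7 (in_shuffle): [4 3 0 1 6 5 7 2]
Position 0: card 4.

Answer: 4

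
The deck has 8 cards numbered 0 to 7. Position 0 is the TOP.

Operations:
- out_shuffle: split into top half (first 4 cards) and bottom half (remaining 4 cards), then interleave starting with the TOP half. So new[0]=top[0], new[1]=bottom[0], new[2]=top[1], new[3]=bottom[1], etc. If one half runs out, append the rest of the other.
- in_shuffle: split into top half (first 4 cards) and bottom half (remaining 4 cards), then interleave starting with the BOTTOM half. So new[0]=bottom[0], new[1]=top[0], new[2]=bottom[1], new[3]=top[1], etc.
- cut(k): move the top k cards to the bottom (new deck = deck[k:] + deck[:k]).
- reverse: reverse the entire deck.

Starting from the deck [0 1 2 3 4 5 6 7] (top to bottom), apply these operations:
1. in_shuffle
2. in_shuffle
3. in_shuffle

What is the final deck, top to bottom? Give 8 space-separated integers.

Answer: 7 6 5 4 3 2 1 0

Derivation:
After op 1 (in_shuffle): [4 0 5 1 6 2 7 3]
After op 2 (in_shuffle): [6 4 2 0 7 5 3 1]
After op 3 (in_shuffle): [7 6 5 4 3 2 1 0]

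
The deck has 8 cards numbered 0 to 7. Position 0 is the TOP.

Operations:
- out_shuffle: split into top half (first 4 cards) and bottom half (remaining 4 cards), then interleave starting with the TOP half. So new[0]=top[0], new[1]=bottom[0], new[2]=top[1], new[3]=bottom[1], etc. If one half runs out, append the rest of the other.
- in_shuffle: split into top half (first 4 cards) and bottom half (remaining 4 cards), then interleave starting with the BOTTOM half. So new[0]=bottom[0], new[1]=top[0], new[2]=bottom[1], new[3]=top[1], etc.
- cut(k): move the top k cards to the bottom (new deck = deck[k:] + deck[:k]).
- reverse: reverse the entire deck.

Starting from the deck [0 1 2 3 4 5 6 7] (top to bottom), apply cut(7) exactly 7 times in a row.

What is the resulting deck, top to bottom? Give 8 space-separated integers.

Answer: 1 2 3 4 5 6 7 0

Derivation:
After op 1 (cut(7)): [7 0 1 2 3 4 5 6]
After op 2 (cut(7)): [6 7 0 1 2 3 4 5]
After op 3 (cut(7)): [5 6 7 0 1 2 3 4]
After op 4 (cut(7)): [4 5 6 7 0 1 2 3]
After op 5 (cut(7)): [3 4 5 6 7 0 1 2]
After op 6 (cut(7)): [2 3 4 5 6 7 0 1]
After op 7 (cut(7)): [1 2 3 4 5 6 7 0]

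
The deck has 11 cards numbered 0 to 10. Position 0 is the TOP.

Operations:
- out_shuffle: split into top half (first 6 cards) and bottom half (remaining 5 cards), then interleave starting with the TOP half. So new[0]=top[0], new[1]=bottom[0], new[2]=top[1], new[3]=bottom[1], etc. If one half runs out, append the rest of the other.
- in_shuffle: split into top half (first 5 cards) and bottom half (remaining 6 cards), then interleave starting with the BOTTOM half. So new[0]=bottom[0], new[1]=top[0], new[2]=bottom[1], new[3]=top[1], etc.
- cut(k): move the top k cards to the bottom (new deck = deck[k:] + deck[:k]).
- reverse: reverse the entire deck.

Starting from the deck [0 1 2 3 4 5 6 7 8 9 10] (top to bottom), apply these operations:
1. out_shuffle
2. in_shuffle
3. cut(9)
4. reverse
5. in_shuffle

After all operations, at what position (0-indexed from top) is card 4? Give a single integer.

After op 1 (out_shuffle): [0 6 1 7 2 8 3 9 4 10 5]
After op 2 (in_shuffle): [8 0 3 6 9 1 4 7 10 2 5]
After op 3 (cut(9)): [2 5 8 0 3 6 9 1 4 7 10]
After op 4 (reverse): [10 7 4 1 9 6 3 0 8 5 2]
After op 5 (in_shuffle): [6 10 3 7 0 4 8 1 5 9 2]
Card 4 is at position 5.

Answer: 5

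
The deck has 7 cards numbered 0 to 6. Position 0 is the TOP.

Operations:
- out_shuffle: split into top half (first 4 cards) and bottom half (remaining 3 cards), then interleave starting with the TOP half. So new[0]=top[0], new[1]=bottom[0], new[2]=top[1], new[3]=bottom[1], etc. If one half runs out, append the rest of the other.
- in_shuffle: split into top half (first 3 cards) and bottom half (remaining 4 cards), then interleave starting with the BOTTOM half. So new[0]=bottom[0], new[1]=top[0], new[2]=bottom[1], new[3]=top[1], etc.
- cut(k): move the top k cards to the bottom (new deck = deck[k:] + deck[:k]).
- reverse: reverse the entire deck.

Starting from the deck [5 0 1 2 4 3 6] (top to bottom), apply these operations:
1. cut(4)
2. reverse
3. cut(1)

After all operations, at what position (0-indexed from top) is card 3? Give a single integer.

Answer: 4

Derivation:
After op 1 (cut(4)): [4 3 6 5 0 1 2]
After op 2 (reverse): [2 1 0 5 6 3 4]
After op 3 (cut(1)): [1 0 5 6 3 4 2]
Card 3 is at position 4.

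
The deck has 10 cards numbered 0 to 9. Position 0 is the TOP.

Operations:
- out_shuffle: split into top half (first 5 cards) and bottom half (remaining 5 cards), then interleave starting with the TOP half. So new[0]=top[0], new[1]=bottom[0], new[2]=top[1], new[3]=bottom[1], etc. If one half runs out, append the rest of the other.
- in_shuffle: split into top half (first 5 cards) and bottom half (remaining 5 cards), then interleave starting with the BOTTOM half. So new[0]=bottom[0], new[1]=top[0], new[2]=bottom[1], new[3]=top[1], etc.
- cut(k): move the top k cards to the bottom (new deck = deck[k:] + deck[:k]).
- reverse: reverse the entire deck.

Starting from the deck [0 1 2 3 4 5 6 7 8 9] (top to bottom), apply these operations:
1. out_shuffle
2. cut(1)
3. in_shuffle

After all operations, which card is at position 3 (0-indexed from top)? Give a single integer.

Answer: 1

Derivation:
After op 1 (out_shuffle): [0 5 1 6 2 7 3 8 4 9]
After op 2 (cut(1)): [5 1 6 2 7 3 8 4 9 0]
After op 3 (in_shuffle): [3 5 8 1 4 6 9 2 0 7]
Position 3: card 1.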